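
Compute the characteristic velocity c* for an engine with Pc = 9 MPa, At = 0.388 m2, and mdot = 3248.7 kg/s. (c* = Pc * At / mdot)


c* = 9e6 * 0.388 / 3248.7 = 1075 m/s

1075 m/s


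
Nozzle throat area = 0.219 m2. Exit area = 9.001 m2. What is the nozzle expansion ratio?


AR = 9.001 / 0.219 = 41.1

41.1


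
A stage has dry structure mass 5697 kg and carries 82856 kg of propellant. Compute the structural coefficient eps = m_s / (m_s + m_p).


eps = 5697 / (5697 + 82856) = 0.0643

0.0643


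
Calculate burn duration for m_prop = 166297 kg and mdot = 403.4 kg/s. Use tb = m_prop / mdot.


tb = 166297 / 403.4 = 412.2 s

412.2 s


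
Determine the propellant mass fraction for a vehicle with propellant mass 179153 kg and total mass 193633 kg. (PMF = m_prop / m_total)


PMF = 179153 / 193633 = 0.925

0.925


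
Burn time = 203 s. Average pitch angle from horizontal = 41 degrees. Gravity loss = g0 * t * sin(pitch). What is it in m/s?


GL = 9.81 * 203 * sin(41 deg) = 1306 m/s

1306 m/s


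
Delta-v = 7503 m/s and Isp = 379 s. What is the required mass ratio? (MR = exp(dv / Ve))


Ve = 379 * 9.81 = 3717.99 m/s
MR = exp(7503 / 3717.99) = 7.523

7.523


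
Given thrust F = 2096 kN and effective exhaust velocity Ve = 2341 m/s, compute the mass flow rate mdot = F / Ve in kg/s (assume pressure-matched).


mdot = F / Ve = 2096000 / 2341 = 895.3 kg/s

895.3 kg/s


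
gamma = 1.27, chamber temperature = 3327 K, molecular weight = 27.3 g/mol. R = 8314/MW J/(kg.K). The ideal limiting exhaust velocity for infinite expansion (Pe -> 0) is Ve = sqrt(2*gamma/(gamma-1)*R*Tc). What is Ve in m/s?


R = 8314 / 27.3 = 304.54 J/(kg.K)
Ve = sqrt(2 * 1.27 / (1.27 - 1) * 304.54 * 3327) = 3087 m/s

3087 m/s


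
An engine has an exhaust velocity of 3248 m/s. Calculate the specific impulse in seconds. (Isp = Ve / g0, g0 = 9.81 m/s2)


Isp = Ve / g0 = 3248 / 9.81 = 331.1 s

331.1 s


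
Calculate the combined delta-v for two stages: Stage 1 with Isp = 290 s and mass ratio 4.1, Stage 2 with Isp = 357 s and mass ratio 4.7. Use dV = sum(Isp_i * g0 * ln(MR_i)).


dV1 = 290 * 9.81 * ln(4.1) = 4014.1 m/s
dV2 = 357 * 9.81 * ln(4.7) = 5419.8 m/s
Total dV = 4014.1 + 5419.8 = 9433.9 m/s ~ 9434 m/s

9434 m/s


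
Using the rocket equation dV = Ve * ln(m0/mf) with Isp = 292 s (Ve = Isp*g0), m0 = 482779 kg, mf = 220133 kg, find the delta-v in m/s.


Ve = 292 * 9.81 = 2864.52 m/s
dV = 2864.52 * ln(482779/220133) = 2250 m/s

2250 m/s


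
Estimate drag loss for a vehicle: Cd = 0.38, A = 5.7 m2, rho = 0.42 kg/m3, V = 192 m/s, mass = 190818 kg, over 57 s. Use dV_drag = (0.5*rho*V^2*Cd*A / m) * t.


D = 0.5 * 0.42 * 192^2 * 0.38 * 5.7 = 16767.96 N
a = 16767.96 / 190818 = 0.0879 m/s2
dV = 0.0879 * 57 = 5.0 m/s

5.0 m/s


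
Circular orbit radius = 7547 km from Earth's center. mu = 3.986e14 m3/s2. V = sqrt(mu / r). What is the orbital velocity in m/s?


V = sqrt(3.986e14 / 7547000) = 7267 m/s

7267 m/s


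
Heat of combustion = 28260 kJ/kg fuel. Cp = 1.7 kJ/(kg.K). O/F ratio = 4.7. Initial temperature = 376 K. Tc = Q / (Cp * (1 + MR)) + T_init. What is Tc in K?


Tc = 28260 / (1.7 * (1 + 4.7)) + 376 = 3292 K

3292 K


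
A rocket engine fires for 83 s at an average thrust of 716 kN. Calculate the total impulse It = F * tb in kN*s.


It = 716 * 83 = 59428 kN*s

59428 kN*s


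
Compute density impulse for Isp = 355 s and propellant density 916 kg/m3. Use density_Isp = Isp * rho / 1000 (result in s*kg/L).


rho*Isp = 355 * 916 / 1000 = 325 s*kg/L

325 s*kg/L


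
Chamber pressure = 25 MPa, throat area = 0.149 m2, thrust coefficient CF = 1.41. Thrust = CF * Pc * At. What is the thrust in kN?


F = 1.41 * 25e6 * 0.149 = 5.2522e+06 N = 5252.2 kN

5252.2 kN


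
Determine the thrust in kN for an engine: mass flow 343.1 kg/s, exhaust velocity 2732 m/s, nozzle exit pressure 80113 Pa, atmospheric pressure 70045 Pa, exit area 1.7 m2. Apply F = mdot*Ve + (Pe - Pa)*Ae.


F = 343.1 * 2732 + (80113 - 70045) * 1.7 = 954465.0 N = 954.5 kN

954.5 kN


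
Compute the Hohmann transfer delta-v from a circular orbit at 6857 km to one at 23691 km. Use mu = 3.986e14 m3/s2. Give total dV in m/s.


V1 = sqrt(mu/r1) = 7624.33 m/s
dV1 = V1*(sqrt(2*r2/(r1+r2)) - 1) = 1871.15 m/s
V2 = sqrt(mu/r2) = 4101.82 m/s
dV2 = V2*(1 - sqrt(2*r1/(r1+r2))) = 1353.5 m/s
Total dV = 3225 m/s

3225 m/s


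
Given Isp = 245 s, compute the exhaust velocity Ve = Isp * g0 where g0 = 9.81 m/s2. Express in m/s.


Ve = Isp * g0 = 245 * 9.81 = 2403.5 m/s

2403.5 m/s


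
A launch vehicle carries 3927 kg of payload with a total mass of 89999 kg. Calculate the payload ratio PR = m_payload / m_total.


PR = 3927 / 89999 = 0.0436

0.0436


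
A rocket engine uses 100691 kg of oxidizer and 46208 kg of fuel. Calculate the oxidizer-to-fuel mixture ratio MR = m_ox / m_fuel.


MR = 100691 / 46208 = 2.18

2.18


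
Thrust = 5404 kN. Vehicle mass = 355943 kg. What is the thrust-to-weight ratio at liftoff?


TWR = 5404000 / (355943 * 9.81) = 1.55

1.55


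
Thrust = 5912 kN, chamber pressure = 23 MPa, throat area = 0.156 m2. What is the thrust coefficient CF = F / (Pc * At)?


CF = 5912000 / (23e6 * 0.156) = 1.65

1.65


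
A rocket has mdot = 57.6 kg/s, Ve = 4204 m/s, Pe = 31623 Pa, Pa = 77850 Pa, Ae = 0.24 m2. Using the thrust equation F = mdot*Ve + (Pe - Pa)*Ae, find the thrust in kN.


F = 57.6 * 4204 + (31623 - 77850) * 0.24 = 231056.0 N = 231.1 kN

231.1 kN


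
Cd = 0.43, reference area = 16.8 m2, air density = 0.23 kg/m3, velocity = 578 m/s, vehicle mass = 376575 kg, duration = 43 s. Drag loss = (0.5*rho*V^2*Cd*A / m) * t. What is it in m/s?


D = 0.5 * 0.23 * 578^2 * 0.43 * 16.8 = 277543.62 N
a = 277543.62 / 376575 = 0.737 m/s2
dV = 0.737 * 43 = 31.7 m/s

31.7 m/s


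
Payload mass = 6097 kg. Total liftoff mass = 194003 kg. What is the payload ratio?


PR = 6097 / 194003 = 0.0314

0.0314


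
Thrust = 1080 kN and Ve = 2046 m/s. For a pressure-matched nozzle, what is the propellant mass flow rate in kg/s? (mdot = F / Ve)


mdot = F / Ve = 1080000 / 2046 = 527.9 kg/s

527.9 kg/s


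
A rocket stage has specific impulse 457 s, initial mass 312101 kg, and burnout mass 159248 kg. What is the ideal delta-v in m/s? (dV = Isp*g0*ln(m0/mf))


Ve = 457 * 9.81 = 4483.17 m/s
dV = 4483.17 * ln(312101/159248) = 3017 m/s

3017 m/s


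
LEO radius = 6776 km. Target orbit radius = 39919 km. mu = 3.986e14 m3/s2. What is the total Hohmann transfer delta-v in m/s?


V1 = sqrt(mu/r1) = 7669.76 m/s
dV1 = V1*(sqrt(2*r2/(r1+r2)) - 1) = 2359.1 m/s
V2 = sqrt(mu/r2) = 3159.94 m/s
dV2 = V2*(1 - sqrt(2*r1/(r1+r2))) = 1457.6 m/s
Total dV = 3817 m/s

3817 m/s


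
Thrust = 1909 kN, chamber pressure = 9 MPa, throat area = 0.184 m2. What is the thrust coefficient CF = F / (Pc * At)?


CF = 1909000 / (9e6 * 0.184) = 1.15

1.15


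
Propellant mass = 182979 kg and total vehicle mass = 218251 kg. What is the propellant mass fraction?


PMF = 182979 / 218251 = 0.838

0.838


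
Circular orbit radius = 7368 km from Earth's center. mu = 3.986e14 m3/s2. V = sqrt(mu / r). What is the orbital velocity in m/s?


V = sqrt(3.986e14 / 7368000) = 7355 m/s

7355 m/s


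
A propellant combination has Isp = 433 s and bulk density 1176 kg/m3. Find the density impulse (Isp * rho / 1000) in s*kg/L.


rho*Isp = 433 * 1176 / 1000 = 509 s*kg/L

509 s*kg/L


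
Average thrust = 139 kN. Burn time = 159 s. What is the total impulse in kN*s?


It = 139 * 159 = 22101 kN*s

22101 kN*s


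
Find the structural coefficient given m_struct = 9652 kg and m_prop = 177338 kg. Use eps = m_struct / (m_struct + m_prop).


eps = 9652 / (9652 + 177338) = 0.0516

0.0516


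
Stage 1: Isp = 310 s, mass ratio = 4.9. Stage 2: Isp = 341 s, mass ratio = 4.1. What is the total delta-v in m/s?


dV1 = 310 * 9.81 * ln(4.9) = 4833.0 m/s
dV2 = 341 * 9.81 * ln(4.1) = 4720.0 m/s
Total dV = 4833.0 + 4720.0 = 9553.0 m/s ~ 9553 m/s

9553 m/s


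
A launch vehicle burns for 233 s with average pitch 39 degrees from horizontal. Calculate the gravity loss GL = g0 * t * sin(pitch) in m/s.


GL = 9.81 * 233 * sin(39 deg) = 1438 m/s

1438 m/s


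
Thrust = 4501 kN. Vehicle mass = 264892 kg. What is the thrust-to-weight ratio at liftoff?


TWR = 4501000 / (264892 * 9.81) = 1.73

1.73


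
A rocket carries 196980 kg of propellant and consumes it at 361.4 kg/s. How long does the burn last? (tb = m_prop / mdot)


tb = 196980 / 361.4 = 545.0 s

545.0 s


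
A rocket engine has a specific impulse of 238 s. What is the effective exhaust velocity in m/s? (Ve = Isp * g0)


Ve = Isp * g0 = 238 * 9.81 = 2334.8 m/s

2334.8 m/s


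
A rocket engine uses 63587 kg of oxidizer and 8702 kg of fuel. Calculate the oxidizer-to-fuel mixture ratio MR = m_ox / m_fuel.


MR = 63587 / 8702 = 7.31

7.31


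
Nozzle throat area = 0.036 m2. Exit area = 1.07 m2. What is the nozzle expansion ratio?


AR = 1.07 / 0.036 = 29.7

29.7


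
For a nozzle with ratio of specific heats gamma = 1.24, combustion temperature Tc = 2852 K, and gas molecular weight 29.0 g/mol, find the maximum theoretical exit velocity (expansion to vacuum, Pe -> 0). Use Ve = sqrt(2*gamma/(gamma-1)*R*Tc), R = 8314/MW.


R = 8314 / 29.0 = 286.69 J/(kg.K)
Ve = sqrt(2 * 1.24 / (1.24 - 1) * 286.69 * 2852) = 2907 m/s

2907 m/s


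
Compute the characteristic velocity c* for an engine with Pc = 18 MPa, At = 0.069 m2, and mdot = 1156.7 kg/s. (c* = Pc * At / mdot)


c* = 18e6 * 0.069 / 1156.7 = 1074 m/s

1074 m/s


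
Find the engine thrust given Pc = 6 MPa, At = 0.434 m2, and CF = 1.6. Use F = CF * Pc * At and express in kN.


F = 1.6 * 6e6 * 0.434 = 4.1664e+06 N = 4166.4 kN

4166.4 kN


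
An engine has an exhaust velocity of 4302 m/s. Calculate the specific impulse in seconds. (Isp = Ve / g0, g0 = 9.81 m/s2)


Isp = Ve / g0 = 4302 / 9.81 = 438.5 s

438.5 s


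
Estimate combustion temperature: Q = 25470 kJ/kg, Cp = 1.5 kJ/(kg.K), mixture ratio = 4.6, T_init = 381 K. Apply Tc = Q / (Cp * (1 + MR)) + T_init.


Tc = 25470 / (1.5 * (1 + 4.6)) + 381 = 3413 K

3413 K


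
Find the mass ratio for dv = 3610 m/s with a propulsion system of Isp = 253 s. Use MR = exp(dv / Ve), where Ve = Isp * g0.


Ve = 253 * 9.81 = 2481.93 m/s
MR = exp(3610 / 2481.93) = 4.282

4.282


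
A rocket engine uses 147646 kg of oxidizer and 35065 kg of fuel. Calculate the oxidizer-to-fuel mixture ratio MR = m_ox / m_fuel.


MR = 147646 / 35065 = 4.21

4.21


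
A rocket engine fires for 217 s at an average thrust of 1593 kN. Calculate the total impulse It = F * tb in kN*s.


It = 1593 * 217 = 345681 kN*s

345681 kN*s


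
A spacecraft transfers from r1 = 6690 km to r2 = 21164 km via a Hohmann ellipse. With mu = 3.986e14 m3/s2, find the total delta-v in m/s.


V1 = sqrt(mu/r1) = 7718.9 m/s
dV1 = V1*(sqrt(2*r2/(r1+r2)) - 1) = 1796.47 m/s
V2 = sqrt(mu/r2) = 4339.8 m/s
dV2 = V2*(1 - sqrt(2*r1/(r1+r2))) = 1331.97 m/s
Total dV = 3128 m/s

3128 m/s


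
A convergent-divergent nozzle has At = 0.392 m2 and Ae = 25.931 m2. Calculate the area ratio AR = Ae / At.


AR = 25.931 / 0.392 = 66.2

66.2


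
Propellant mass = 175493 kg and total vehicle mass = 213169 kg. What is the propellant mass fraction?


PMF = 175493 / 213169 = 0.823

0.823


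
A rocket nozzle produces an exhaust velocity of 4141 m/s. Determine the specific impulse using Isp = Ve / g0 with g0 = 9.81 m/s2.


Isp = Ve / g0 = 4141 / 9.81 = 422.1 s

422.1 s


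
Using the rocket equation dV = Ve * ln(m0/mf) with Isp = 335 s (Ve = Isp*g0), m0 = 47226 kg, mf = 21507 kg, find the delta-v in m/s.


Ve = 335 * 9.81 = 3286.35 m/s
dV = 3286.35 * ln(47226/21507) = 2585 m/s

2585 m/s


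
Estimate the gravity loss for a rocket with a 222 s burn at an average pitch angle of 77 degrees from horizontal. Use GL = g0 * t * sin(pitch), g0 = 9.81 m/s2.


GL = 9.81 * 222 * sin(77 deg) = 2122 m/s

2122 m/s


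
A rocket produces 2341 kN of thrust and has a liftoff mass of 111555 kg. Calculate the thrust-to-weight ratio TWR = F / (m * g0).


TWR = 2341000 / (111555 * 9.81) = 2.14

2.14


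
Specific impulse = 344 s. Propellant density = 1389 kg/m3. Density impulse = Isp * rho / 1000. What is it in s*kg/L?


rho*Isp = 344 * 1389 / 1000 = 478 s*kg/L

478 s*kg/L


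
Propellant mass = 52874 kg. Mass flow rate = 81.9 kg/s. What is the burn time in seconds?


tb = 52874 / 81.9 = 645.6 s

645.6 s


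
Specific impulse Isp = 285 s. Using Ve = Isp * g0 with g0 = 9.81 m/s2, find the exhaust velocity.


Ve = Isp * g0 = 285 * 9.81 = 2795.9 m/s

2795.9 m/s


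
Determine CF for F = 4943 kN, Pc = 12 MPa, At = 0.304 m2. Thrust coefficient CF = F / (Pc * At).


CF = 4943000 / (12e6 * 0.304) = 1.35

1.35


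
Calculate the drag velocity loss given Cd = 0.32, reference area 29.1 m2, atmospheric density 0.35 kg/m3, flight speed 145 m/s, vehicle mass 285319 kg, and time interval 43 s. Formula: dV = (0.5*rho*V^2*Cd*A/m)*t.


D = 0.5 * 0.35 * 145^2 * 0.32 * 29.1 = 34262.34 N
a = 34262.34 / 285319 = 0.1201 m/s2
dV = 0.1201 * 43 = 5.2 m/s

5.2 m/s


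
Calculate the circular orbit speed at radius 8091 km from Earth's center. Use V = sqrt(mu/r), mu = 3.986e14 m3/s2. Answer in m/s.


V = sqrt(3.986e14 / 8091000) = 7019 m/s

7019 m/s


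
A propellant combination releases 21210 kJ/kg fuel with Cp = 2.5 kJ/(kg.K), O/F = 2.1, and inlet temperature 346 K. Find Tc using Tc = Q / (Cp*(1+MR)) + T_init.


Tc = 21210 / (2.5 * (1 + 2.1)) + 346 = 3083 K

3083 K


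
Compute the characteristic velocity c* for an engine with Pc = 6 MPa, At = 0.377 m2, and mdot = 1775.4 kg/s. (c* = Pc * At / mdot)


c* = 6e6 * 0.377 / 1775.4 = 1274 m/s

1274 m/s


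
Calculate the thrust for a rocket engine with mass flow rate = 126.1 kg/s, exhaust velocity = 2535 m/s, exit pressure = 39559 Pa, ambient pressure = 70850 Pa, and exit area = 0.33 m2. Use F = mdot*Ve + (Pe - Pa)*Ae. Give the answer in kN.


F = 126.1 * 2535 + (39559 - 70850) * 0.33 = 309337.0 N = 309.3 kN

309.3 kN


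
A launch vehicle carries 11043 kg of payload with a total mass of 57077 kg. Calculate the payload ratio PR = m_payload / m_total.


PR = 11043 / 57077 = 0.1935

0.1935


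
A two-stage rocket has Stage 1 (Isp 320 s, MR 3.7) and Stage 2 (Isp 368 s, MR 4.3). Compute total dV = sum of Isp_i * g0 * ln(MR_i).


dV1 = 320 * 9.81 * ln(3.7) = 4107.1 m/s
dV2 = 368 * 9.81 * ln(4.3) = 5265.7 m/s
Total dV = 4107.1 + 5265.7 = 9372.8 m/s ~ 9373 m/s

9373 m/s


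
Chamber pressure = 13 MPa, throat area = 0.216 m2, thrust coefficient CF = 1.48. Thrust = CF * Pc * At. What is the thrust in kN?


F = 1.48 * 13e6 * 0.216 = 4.1558e+06 N = 4155.8 kN

4155.8 kN


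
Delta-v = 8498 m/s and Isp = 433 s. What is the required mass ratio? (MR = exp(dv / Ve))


Ve = 433 * 9.81 = 4247.73 m/s
MR = exp(8498 / 4247.73) = 7.393

7.393


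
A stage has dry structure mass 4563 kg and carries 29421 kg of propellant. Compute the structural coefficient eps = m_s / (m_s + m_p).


eps = 4563 / (4563 + 29421) = 0.1343

0.1343


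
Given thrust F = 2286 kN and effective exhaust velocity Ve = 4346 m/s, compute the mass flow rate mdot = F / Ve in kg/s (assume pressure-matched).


mdot = F / Ve = 2286000 / 4346 = 526.0 kg/s

526.0 kg/s


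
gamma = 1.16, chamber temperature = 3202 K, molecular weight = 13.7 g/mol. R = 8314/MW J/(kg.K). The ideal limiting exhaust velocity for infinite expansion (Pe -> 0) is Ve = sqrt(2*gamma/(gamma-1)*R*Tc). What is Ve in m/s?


R = 8314 / 13.7 = 606.86 J/(kg.K)
Ve = sqrt(2 * 1.16 / (1.16 - 1) * 606.86 * 3202) = 5308 m/s

5308 m/s


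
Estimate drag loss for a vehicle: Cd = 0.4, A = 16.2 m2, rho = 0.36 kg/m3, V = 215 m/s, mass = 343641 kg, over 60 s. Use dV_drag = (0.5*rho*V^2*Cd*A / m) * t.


D = 0.5 * 0.36 * 215^2 * 0.4 * 16.2 = 53916.84 N
a = 53916.84 / 343641 = 0.1569 m/s2
dV = 0.1569 * 60 = 9.4 m/s

9.4 m/s


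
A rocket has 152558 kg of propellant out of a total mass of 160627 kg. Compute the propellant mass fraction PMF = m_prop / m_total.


PMF = 152558 / 160627 = 0.95

0.95


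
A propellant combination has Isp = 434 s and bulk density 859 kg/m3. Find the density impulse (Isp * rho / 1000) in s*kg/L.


rho*Isp = 434 * 859 / 1000 = 373 s*kg/L

373 s*kg/L


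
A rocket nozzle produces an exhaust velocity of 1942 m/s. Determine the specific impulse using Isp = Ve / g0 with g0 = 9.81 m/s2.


Isp = Ve / g0 = 1942 / 9.81 = 198.0 s

198.0 s


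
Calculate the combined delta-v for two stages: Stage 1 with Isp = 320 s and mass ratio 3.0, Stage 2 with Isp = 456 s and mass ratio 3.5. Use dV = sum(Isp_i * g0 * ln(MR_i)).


dV1 = 320 * 9.81 * ln(3.0) = 3448.8 m/s
dV2 = 456 * 9.81 * ln(3.5) = 5604.1 m/s
Total dV = 3448.8 + 5604.1 = 9052.9 m/s ~ 9053 m/s

9053 m/s


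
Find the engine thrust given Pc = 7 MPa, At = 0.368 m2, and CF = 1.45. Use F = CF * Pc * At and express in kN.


F = 1.45 * 7e6 * 0.368 = 3.7352e+06 N = 3735.2 kN

3735.2 kN


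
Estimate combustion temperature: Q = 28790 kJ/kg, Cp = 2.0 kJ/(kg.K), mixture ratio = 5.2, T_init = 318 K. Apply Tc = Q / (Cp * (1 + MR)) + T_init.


Tc = 28790 / (2.0 * (1 + 5.2)) + 318 = 2640 K

2640 K


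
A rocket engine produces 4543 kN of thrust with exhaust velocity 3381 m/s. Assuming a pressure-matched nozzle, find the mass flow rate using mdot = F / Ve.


mdot = F / Ve = 4543000 / 3381 = 1343.7 kg/s

1343.7 kg/s


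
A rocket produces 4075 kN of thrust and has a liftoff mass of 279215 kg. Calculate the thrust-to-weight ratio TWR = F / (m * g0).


TWR = 4075000 / (279215 * 9.81) = 1.49

1.49


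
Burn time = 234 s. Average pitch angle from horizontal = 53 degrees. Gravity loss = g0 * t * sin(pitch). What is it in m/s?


GL = 9.81 * 234 * sin(53 deg) = 1833 m/s

1833 m/s


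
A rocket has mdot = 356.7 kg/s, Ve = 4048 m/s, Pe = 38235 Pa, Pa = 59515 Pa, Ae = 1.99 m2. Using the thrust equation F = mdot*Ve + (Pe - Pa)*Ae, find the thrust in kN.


F = 356.7 * 4048 + (38235 - 59515) * 1.99 = 1.4016e+06 N = 1401.6 kN

1401.6 kN


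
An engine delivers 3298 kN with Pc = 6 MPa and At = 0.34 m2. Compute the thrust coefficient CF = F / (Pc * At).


CF = 3298000 / (6e6 * 0.34) = 1.62

1.62


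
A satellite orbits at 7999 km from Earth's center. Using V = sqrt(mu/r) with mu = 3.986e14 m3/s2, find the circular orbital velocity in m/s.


V = sqrt(3.986e14 / 7999000) = 7059 m/s

7059 m/s


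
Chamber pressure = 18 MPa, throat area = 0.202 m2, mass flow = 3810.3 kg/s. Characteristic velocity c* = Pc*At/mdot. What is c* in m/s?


c* = 18e6 * 0.202 / 3810.3 = 954 m/s

954 m/s


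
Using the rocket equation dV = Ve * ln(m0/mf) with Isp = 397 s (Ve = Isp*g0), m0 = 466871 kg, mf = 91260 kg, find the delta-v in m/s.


Ve = 397 * 9.81 = 3894.57 m/s
dV = 3894.57 * ln(466871/91260) = 6357 m/s

6357 m/s


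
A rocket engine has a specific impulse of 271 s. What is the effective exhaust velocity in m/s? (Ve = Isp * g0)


Ve = Isp * g0 = 271 * 9.81 = 2658.5 m/s

2658.5 m/s


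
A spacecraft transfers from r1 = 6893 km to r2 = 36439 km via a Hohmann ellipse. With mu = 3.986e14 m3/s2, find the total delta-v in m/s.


V1 = sqrt(mu/r1) = 7604.39 m/s
dV1 = V1*(sqrt(2*r2/(r1+r2)) - 1) = 2257.46 m/s
V2 = sqrt(mu/r2) = 3307.39 m/s
dV2 = V2*(1 - sqrt(2*r1/(r1+r2))) = 1441.87 m/s
Total dV = 3699 m/s

3699 m/s


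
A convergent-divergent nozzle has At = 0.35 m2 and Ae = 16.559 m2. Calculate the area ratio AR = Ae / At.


AR = 16.559 / 0.35 = 47.3

47.3


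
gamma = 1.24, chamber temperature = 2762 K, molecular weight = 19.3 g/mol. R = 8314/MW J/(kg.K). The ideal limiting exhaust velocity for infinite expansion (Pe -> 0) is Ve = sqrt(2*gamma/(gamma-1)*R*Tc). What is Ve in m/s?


R = 8314 / 19.3 = 430.78 J/(kg.K)
Ve = sqrt(2 * 1.24 / (1.24 - 1) * 430.78 * 2762) = 3506 m/s

3506 m/s


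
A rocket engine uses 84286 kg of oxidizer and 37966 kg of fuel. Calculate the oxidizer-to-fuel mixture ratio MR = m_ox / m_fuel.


MR = 84286 / 37966 = 2.22

2.22


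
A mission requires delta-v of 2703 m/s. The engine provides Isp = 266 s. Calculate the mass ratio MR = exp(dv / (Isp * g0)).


Ve = 266 * 9.81 = 2609.46 m/s
MR = exp(2703 / 2609.46) = 2.817

2.817


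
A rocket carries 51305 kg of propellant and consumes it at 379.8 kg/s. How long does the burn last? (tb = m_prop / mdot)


tb = 51305 / 379.8 = 135.1 s

135.1 s


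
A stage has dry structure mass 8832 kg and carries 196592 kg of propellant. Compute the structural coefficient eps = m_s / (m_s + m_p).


eps = 8832 / (8832 + 196592) = 0.043

0.043


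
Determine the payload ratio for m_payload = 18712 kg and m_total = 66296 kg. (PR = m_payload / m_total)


PR = 18712 / 66296 = 0.2822

0.2822


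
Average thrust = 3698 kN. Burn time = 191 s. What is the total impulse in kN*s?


It = 3698 * 191 = 706318 kN*s

706318 kN*s


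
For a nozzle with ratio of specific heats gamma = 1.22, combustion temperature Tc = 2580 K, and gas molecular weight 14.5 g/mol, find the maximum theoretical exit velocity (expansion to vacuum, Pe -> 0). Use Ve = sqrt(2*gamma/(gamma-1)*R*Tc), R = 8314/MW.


R = 8314 / 14.5 = 573.38 J/(kg.K)
Ve = sqrt(2 * 1.22 / (1.22 - 1) * 573.38 * 2580) = 4051 m/s

4051 m/s


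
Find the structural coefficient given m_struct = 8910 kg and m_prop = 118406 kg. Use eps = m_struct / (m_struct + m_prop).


eps = 8910 / (8910 + 118406) = 0.07

0.07


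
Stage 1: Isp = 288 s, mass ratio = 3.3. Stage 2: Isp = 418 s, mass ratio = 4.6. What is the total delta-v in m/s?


dV1 = 288 * 9.81 * ln(3.3) = 3373.2 m/s
dV2 = 418 * 9.81 * ln(4.6) = 6257.7 m/s
Total dV = 3373.2 + 6257.7 = 9630.9 m/s ~ 9631 m/s

9631 m/s


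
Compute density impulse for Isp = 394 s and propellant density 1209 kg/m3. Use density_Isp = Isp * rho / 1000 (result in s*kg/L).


rho*Isp = 394 * 1209 / 1000 = 476 s*kg/L

476 s*kg/L


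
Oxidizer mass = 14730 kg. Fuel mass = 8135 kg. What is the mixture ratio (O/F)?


MR = 14730 / 8135 = 1.81

1.81


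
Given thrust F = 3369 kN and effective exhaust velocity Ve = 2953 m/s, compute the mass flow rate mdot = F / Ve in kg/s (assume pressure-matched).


mdot = F / Ve = 3369000 / 2953 = 1140.9 kg/s

1140.9 kg/s


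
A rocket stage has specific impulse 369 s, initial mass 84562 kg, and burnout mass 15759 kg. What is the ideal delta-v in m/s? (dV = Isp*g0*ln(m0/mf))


Ve = 369 * 9.81 = 3619.89 m/s
dV = 3619.89 * ln(84562/15759) = 6082 m/s

6082 m/s


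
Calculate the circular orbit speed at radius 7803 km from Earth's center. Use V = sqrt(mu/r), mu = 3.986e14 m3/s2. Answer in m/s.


V = sqrt(3.986e14 / 7803000) = 7147 m/s

7147 m/s


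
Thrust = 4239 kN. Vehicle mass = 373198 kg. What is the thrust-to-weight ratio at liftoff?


TWR = 4239000 / (373198 * 9.81) = 1.16

1.16


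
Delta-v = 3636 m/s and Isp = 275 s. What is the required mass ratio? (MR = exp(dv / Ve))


Ve = 275 * 9.81 = 2697.75 m/s
MR = exp(3636 / 2697.75) = 3.849

3.849


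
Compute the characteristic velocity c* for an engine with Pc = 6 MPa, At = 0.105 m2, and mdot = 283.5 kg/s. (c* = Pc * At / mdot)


c* = 6e6 * 0.105 / 283.5 = 2222 m/s

2222 m/s


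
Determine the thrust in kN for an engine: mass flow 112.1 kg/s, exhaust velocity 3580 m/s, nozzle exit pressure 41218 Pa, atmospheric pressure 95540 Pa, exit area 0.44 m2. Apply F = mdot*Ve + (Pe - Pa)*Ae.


F = 112.1 * 3580 + (41218 - 95540) * 0.44 = 377416.0 N = 377.4 kN

377.4 kN


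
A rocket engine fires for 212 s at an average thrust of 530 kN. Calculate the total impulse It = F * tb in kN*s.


It = 530 * 212 = 112360 kN*s

112360 kN*s


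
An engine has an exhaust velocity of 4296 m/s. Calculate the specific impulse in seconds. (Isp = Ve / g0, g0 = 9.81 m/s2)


Isp = Ve / g0 = 4296 / 9.81 = 437.9 s

437.9 s


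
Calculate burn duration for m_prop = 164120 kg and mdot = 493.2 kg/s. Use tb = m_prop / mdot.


tb = 164120 / 493.2 = 332.8 s

332.8 s


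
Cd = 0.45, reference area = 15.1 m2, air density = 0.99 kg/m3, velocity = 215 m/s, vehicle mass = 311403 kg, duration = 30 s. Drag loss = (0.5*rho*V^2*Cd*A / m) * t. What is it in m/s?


D = 0.5 * 0.99 * 215^2 * 0.45 * 15.1 = 155478.94 N
a = 155478.94 / 311403 = 0.4993 m/s2
dV = 0.4993 * 30 = 15.0 m/s

15.0 m/s


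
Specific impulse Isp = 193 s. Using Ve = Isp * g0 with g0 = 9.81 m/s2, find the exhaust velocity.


Ve = Isp * g0 = 193 * 9.81 = 1893.3 m/s

1893.3 m/s


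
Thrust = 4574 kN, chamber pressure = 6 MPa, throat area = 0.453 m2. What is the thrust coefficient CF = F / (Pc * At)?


CF = 4574000 / (6e6 * 0.453) = 1.68

1.68


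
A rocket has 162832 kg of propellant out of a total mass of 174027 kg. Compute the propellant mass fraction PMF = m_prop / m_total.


PMF = 162832 / 174027 = 0.936

0.936


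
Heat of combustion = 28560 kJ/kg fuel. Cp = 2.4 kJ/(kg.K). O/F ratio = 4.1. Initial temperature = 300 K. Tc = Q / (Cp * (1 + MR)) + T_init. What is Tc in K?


Tc = 28560 / (2.4 * (1 + 4.1)) + 300 = 2633 K

2633 K


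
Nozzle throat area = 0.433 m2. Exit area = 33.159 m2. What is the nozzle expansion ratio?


AR = 33.159 / 0.433 = 76.6

76.6


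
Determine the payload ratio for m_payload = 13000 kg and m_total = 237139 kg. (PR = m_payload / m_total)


PR = 13000 / 237139 = 0.0548

0.0548


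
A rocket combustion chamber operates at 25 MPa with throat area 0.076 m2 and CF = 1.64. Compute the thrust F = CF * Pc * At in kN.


F = 1.64 * 25e6 * 0.076 = 3.1160e+06 N = 3116.0 kN

3116.0 kN


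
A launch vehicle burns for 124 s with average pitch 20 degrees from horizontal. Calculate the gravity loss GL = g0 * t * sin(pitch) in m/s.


GL = 9.81 * 124 * sin(20 deg) = 416 m/s

416 m/s


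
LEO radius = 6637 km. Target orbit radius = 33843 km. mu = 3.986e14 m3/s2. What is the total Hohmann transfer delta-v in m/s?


V1 = sqrt(mu/r1) = 7749.66 m/s
dV1 = V1*(sqrt(2*r2/(r1+r2)) - 1) = 2271.36 m/s
V2 = sqrt(mu/r2) = 3431.9 m/s
dV2 = V2*(1 - sqrt(2*r1/(r1+r2))) = 1466.66 m/s
Total dV = 3738 m/s

3738 m/s


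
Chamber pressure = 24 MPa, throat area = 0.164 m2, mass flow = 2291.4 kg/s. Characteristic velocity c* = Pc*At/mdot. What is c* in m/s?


c* = 24e6 * 0.164 / 2291.4 = 1718 m/s

1718 m/s


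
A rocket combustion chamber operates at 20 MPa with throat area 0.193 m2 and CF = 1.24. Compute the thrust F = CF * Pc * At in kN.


F = 1.24 * 20e6 * 0.193 = 4.7864e+06 N = 4786.4 kN

4786.4 kN


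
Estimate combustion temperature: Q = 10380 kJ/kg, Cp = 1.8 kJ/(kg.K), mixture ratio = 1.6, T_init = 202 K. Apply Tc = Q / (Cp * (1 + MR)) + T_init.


Tc = 10380 / (1.8 * (1 + 1.6)) + 202 = 2420 K

2420 K


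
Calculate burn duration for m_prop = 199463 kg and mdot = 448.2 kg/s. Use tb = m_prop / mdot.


tb = 199463 / 448.2 = 445.0 s

445.0 s


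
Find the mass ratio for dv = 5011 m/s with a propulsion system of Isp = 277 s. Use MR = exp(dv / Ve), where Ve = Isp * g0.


Ve = 277 * 9.81 = 2717.37 m/s
MR = exp(5011 / 2717.37) = 6.322

6.322


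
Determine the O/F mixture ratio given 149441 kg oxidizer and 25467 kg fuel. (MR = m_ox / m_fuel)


MR = 149441 / 25467 = 5.87

5.87


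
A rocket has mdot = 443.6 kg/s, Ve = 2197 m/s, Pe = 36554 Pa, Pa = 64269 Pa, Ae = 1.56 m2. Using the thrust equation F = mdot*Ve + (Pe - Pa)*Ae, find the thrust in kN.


F = 443.6 * 2197 + (36554 - 64269) * 1.56 = 931354.0 N = 931.4 kN

931.4 kN


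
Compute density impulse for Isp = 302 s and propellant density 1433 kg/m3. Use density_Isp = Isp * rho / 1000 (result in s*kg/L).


rho*Isp = 302 * 1433 / 1000 = 433 s*kg/L

433 s*kg/L


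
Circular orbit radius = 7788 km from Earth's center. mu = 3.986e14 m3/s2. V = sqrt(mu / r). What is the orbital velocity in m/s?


V = sqrt(3.986e14 / 7788000) = 7154 m/s

7154 m/s


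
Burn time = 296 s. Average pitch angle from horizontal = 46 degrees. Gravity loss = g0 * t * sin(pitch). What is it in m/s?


GL = 9.81 * 296 * sin(46 deg) = 2089 m/s

2089 m/s


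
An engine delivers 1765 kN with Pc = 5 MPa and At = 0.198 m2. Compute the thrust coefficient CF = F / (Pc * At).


CF = 1765000 / (5e6 * 0.198) = 1.78

1.78


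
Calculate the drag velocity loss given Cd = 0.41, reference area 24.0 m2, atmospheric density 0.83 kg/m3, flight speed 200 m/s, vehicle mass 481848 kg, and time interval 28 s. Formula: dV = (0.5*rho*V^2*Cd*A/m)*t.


D = 0.5 * 0.83 * 200^2 * 0.41 * 24.0 = 163344.0 N
a = 163344.0 / 481848 = 0.339 m/s2
dV = 0.339 * 28 = 9.5 m/s

9.5 m/s


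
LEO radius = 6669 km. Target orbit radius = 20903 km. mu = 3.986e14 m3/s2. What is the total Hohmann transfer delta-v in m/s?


V1 = sqrt(mu/r1) = 7731.05 m/s
dV1 = V1*(sqrt(2*r2/(r1+r2)) - 1) = 1788.66 m/s
V2 = sqrt(mu/r2) = 4366.81 m/s
dV2 = V2*(1 - sqrt(2*r1/(r1+r2))) = 1329.6 m/s
Total dV = 3118 m/s

3118 m/s


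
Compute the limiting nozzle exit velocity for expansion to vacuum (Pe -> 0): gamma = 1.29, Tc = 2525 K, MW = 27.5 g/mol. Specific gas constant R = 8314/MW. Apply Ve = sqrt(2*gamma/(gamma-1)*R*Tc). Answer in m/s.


R = 8314 / 27.5 = 302.33 J/(kg.K)
Ve = sqrt(2 * 1.29 / (1.29 - 1) * 302.33 * 2525) = 2606 m/s

2606 m/s


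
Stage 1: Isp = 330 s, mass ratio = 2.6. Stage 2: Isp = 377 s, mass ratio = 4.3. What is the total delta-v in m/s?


dV1 = 330 * 9.81 * ln(2.6) = 3093.3 m/s
dV2 = 377 * 9.81 * ln(4.3) = 5394.5 m/s
Total dV = 3093.3 + 5394.5 = 8487.8 m/s ~ 8488 m/s

8488 m/s


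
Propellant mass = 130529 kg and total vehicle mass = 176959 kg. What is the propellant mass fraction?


PMF = 130529 / 176959 = 0.738

0.738


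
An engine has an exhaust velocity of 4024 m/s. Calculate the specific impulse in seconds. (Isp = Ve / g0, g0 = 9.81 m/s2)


Isp = Ve / g0 = 4024 / 9.81 = 410.2 s

410.2 s


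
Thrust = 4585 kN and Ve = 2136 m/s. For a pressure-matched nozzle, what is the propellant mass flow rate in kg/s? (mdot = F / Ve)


mdot = F / Ve = 4585000 / 2136 = 2146.5 kg/s

2146.5 kg/s


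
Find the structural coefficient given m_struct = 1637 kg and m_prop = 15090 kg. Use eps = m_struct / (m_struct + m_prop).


eps = 1637 / (1637 + 15090) = 0.0979

0.0979


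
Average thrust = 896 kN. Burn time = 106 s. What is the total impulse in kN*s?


It = 896 * 106 = 94976 kN*s

94976 kN*s


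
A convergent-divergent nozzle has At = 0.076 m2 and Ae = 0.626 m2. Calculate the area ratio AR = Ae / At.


AR = 0.626 / 0.076 = 8.2

8.2


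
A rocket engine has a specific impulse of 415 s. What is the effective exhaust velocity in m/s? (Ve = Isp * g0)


Ve = Isp * g0 = 415 * 9.81 = 4071.2 m/s

4071.2 m/s


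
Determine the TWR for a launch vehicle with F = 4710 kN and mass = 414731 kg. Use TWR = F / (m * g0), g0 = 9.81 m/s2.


TWR = 4710000 / (414731 * 9.81) = 1.16

1.16


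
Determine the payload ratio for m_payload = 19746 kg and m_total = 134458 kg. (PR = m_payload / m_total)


PR = 19746 / 134458 = 0.1469

0.1469


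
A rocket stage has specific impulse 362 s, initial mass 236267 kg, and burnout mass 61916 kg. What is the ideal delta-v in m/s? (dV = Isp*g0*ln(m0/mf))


Ve = 362 * 9.81 = 3551.22 m/s
dV = 3551.22 * ln(236267/61916) = 4756 m/s

4756 m/s


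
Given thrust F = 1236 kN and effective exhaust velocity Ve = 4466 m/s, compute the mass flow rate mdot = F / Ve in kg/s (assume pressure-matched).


mdot = F / Ve = 1236000 / 4466 = 276.8 kg/s

276.8 kg/s


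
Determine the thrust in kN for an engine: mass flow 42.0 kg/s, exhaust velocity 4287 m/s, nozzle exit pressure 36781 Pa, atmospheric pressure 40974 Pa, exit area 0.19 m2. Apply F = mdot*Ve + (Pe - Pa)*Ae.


F = 42.0 * 4287 + (36781 - 40974) * 0.19 = 179257.0 N = 179.3 kN

179.3 kN


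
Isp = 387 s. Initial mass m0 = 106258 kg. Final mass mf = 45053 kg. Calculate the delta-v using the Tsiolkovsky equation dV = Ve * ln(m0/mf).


Ve = 387 * 9.81 = 3796.47 m/s
dV = 3796.47 * ln(106258/45053) = 3257 m/s

3257 m/s


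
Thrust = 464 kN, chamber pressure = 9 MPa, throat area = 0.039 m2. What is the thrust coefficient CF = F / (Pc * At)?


CF = 464000 / (9e6 * 0.039) = 1.32

1.32


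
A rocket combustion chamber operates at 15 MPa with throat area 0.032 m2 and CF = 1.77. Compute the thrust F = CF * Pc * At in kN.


F = 1.77 * 15e6 * 0.032 = 849600.0 N = 849.6 kN

849.6 kN


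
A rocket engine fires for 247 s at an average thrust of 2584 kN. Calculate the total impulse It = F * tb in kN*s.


It = 2584 * 247 = 638248 kN*s

638248 kN*s


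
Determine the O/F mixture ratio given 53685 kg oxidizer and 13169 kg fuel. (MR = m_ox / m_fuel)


MR = 53685 / 13169 = 4.08

4.08


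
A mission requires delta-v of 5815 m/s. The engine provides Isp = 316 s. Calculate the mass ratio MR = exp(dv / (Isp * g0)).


Ve = 316 * 9.81 = 3099.96 m/s
MR = exp(5815 / 3099.96) = 6.526

6.526


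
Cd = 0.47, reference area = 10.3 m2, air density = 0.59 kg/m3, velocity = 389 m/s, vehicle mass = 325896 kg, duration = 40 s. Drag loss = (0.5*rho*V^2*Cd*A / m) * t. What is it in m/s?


D = 0.5 * 0.59 * 389^2 * 0.47 * 10.3 = 216100.76 N
a = 216100.76 / 325896 = 0.6631 m/s2
dV = 0.6631 * 40 = 26.5 m/s

26.5 m/s


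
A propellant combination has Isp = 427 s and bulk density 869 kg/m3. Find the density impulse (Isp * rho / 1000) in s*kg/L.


rho*Isp = 427 * 869 / 1000 = 371 s*kg/L

371 s*kg/L


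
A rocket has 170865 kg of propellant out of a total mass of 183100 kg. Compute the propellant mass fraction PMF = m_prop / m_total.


PMF = 170865 / 183100 = 0.933

0.933


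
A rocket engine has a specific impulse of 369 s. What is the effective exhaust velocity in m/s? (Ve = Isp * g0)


Ve = Isp * g0 = 369 * 9.81 = 3619.9 m/s

3619.9 m/s


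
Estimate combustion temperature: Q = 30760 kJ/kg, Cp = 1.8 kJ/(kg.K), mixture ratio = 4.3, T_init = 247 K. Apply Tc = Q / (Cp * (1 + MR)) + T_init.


Tc = 30760 / (1.8 * (1 + 4.3)) + 247 = 3471 K

3471 K


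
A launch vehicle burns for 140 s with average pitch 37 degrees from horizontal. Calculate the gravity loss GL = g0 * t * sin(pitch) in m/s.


GL = 9.81 * 140 * sin(37 deg) = 827 m/s

827 m/s


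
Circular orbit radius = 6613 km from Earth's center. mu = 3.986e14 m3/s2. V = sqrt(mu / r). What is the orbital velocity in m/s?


V = sqrt(3.986e14 / 6613000) = 7764 m/s

7764 m/s


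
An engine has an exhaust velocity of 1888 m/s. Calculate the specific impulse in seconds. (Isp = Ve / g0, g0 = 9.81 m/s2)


Isp = Ve / g0 = 1888 / 9.81 = 192.5 s

192.5 s


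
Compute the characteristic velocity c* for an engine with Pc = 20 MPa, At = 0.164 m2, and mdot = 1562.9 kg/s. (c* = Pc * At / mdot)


c* = 20e6 * 0.164 / 1562.9 = 2099 m/s

2099 m/s


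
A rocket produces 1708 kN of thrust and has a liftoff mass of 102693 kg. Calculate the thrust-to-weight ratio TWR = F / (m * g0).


TWR = 1708000 / (102693 * 9.81) = 1.7

1.7


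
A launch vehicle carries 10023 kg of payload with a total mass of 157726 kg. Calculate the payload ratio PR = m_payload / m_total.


PR = 10023 / 157726 = 0.0635

0.0635


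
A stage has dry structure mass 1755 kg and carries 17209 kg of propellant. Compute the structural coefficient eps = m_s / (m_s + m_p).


eps = 1755 / (1755 + 17209) = 0.0925

0.0925


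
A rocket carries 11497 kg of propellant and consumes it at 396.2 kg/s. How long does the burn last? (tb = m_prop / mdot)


tb = 11497 / 396.2 = 29.0 s

29.0 s


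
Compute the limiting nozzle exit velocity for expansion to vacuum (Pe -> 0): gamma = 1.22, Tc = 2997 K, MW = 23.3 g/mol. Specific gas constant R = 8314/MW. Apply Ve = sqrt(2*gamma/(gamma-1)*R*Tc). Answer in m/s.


R = 8314 / 23.3 = 356.82 J/(kg.K)
Ve = sqrt(2 * 1.22 / (1.22 - 1) * 356.82 * 2997) = 3444 m/s

3444 m/s


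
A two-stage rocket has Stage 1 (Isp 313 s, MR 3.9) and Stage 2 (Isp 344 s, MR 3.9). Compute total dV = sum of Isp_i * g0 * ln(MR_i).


dV1 = 313 * 9.81 * ln(3.9) = 4178.9 m/s
dV2 = 344 * 9.81 * ln(3.9) = 4592.8 m/s
Total dV = 4178.9 + 4592.8 = 8771.7 m/s ~ 8772 m/s

8772 m/s


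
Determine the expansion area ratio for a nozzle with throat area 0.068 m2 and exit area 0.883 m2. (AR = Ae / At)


AR = 0.883 / 0.068 = 13.0

13.0


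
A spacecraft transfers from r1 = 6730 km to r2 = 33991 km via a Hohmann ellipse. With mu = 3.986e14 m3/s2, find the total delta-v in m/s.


V1 = sqrt(mu/r1) = 7695.93 m/s
dV1 = V1*(sqrt(2*r2/(r1+r2)) - 1) = 2247.79 m/s
V2 = sqrt(mu/r2) = 3424.42 m/s
dV2 = V2*(1 - sqrt(2*r1/(r1+r2))) = 1455.62 m/s
Total dV = 3703 m/s

3703 m/s


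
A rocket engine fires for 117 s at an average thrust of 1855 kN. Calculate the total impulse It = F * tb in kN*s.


It = 1855 * 117 = 217035 kN*s

217035 kN*s


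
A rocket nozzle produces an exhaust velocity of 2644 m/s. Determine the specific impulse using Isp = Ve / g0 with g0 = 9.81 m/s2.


Isp = Ve / g0 = 2644 / 9.81 = 269.5 s

269.5 s


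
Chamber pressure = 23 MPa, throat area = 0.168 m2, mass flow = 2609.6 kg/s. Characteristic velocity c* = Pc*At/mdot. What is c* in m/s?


c* = 23e6 * 0.168 / 2609.6 = 1481 m/s

1481 m/s


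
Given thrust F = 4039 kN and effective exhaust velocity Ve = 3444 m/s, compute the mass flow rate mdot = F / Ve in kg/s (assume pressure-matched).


mdot = F / Ve = 4039000 / 3444 = 1172.8 kg/s

1172.8 kg/s


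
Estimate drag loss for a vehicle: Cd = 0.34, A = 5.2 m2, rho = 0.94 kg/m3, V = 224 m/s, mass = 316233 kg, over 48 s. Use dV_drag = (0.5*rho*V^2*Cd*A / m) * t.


D = 0.5 * 0.94 * 224^2 * 0.34 * 5.2 = 41694.25 N
a = 41694.25 / 316233 = 0.1318 m/s2
dV = 0.1318 * 48 = 6.3 m/s

6.3 m/s


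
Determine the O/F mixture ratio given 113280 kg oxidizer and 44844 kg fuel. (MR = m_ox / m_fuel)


MR = 113280 / 44844 = 2.53

2.53


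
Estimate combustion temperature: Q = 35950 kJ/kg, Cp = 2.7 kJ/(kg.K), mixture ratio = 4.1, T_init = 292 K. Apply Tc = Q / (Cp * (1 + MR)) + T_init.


Tc = 35950 / (2.7 * (1 + 4.1)) + 292 = 2903 K

2903 K


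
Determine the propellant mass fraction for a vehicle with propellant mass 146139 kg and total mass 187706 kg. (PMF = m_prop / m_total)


PMF = 146139 / 187706 = 0.779

0.779


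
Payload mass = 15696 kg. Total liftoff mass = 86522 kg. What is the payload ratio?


PR = 15696 / 86522 = 0.1814

0.1814


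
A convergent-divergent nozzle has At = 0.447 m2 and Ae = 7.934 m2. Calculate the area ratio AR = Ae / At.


AR = 7.934 / 0.447 = 17.7

17.7


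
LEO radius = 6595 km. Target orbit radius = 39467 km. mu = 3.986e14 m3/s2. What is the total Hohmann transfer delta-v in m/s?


V1 = sqrt(mu/r1) = 7774.3 m/s
dV1 = V1*(sqrt(2*r2/(r1+r2)) - 1) = 2402.75 m/s
V2 = sqrt(mu/r2) = 3177.98 m/s
dV2 = V2*(1 - sqrt(2*r1/(r1+r2))) = 1477.38 m/s
Total dV = 3880 m/s

3880 m/s


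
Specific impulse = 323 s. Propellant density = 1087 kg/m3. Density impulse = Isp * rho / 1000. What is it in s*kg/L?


rho*Isp = 323 * 1087 / 1000 = 351 s*kg/L

351 s*kg/L


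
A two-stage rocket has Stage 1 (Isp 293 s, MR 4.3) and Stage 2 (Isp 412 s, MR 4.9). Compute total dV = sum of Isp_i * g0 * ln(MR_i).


dV1 = 293 * 9.81 * ln(4.3) = 4192.5 m/s
dV2 = 412 * 9.81 * ln(4.9) = 6423.2 m/s
Total dV = 4192.5 + 6423.2 = 10615.7 m/s ~ 10616 m/s

10616 m/s


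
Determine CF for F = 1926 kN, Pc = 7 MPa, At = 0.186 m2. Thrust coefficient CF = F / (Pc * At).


CF = 1926000 / (7e6 * 0.186) = 1.48

1.48


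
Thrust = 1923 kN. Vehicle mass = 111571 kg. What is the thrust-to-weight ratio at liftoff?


TWR = 1923000 / (111571 * 9.81) = 1.76

1.76
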